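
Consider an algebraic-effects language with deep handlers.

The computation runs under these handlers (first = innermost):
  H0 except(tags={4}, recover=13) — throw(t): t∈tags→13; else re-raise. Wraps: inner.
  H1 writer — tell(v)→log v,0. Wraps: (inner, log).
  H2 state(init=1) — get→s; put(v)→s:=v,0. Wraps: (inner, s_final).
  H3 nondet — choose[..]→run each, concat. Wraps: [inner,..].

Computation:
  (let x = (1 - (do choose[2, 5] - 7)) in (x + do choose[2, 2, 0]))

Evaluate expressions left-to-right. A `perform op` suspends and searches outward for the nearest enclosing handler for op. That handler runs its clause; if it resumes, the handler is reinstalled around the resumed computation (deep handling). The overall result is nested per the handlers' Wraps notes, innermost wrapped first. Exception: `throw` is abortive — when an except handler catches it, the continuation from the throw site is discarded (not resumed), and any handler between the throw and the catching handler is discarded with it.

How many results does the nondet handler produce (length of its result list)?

Answer: 6

Step-by-step:
choose[2, 5] @ H3
  branch[0] choose=2:
    choose[2, 2, 0] @ H3
      branch[0] choose=2:
        H0 returns 8
        H1 returns (8, ())
        H2 returns ((8, ()), 1)
        H3 returns [((8, ()), 1)]
      branch[1] choose=2:
        H0 returns 8
        H1 returns (8, ())
        H2 returns ((8, ()), 1)
        H3 returns [((8, ()), 1)]
      branch[2] choose=0:
        H0 returns 6
        H1 returns (6, ())
        H2 returns ((6, ()), 1)
        H3 returns [((6, ()), 1)]
  branch[1] choose=5:
    choose[2, 2, 0] @ H3
      branch[0] choose=2:
        H0 returns 5
        H1 returns (5, ())
        H2 returns ((5, ()), 1)
        H3 returns [((5, ()), 1)]
      branch[1] choose=2:
        H0 returns 5
        H1 returns (5, ())
        H2 returns ((5, ()), 1)
        H3 returns [((5, ()), 1)]
      branch[2] choose=0:
        H0 returns 3
        H1 returns (3, ())
        H2 returns ((3, ()), 1)
        H3 returns [((3, ()), 1)]
= [((8, ()), 1), ((8, ()), 1), ((6, ()), 1), ((5, ()), 1), ((5, ()), 1), ((3, ()), 1)]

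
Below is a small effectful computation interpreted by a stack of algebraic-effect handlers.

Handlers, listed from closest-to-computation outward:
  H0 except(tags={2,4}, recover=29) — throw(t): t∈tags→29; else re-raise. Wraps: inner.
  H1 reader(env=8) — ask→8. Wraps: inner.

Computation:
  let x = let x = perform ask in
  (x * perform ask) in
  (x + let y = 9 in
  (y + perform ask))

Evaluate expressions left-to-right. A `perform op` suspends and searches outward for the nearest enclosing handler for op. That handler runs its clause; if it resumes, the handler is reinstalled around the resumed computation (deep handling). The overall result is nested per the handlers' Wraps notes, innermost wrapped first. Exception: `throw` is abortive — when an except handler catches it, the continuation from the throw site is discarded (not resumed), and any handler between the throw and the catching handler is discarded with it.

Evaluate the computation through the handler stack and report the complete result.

Step-by-step:
ask @ H1 ⇒ 8
ask @ H1 ⇒ 8
ask @ H1 ⇒ 8
H0 returns 81
H1 returns 81
= 81

Answer: 81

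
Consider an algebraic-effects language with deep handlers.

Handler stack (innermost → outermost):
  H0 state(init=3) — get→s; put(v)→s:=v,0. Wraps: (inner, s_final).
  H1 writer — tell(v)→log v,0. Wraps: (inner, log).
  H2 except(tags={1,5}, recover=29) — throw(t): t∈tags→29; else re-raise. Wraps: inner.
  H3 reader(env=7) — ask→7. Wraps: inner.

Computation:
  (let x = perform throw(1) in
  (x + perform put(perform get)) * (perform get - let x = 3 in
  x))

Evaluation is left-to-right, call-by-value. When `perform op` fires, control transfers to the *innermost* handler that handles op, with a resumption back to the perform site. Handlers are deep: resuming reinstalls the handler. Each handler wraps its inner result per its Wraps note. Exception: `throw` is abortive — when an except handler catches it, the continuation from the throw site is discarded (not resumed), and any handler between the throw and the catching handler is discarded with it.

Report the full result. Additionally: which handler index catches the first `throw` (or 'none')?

Answer: 29 ; first throw caught by: H2

Evaluation trace:
throw(1) @ H2 caught ⇒ 29
H3 returns 29
= 29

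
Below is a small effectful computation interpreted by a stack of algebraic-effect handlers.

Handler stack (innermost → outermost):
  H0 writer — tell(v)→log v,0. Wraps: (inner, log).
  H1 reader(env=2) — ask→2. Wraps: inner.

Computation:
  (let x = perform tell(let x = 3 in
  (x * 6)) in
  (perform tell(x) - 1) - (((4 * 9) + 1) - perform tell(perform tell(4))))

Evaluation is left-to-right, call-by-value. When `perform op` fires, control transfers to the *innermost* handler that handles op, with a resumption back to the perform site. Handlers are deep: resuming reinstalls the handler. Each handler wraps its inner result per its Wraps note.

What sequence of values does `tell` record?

Answer: (18, 0, 4, 0)

Evaluation trace:
tell(18) @ H0 ⇒ log+=18
tell(0) @ H0 ⇒ log+=0
tell(4) @ H0 ⇒ log+=4
tell(0) @ H0 ⇒ log+=0
H0 returns (-38, (18, 0, 4, 0))
H1 returns (-38, (18, 0, 4, 0))
= (-38, (18, 0, 4, 0))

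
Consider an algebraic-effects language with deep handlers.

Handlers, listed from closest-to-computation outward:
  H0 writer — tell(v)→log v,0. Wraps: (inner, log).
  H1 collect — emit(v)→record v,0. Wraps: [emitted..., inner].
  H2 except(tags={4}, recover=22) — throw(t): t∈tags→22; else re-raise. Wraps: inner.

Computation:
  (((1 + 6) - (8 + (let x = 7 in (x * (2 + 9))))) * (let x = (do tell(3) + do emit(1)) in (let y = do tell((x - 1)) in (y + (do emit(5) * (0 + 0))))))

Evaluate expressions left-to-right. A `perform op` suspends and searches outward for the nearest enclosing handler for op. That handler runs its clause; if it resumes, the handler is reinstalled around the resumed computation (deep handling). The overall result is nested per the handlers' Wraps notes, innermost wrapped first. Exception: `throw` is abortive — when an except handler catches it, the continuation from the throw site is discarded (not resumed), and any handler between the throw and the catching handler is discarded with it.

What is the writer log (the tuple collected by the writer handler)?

Step-by-step:
tell(3) @ H0 ⇒ log+=3
emit(1) @ H1 ⇒ out+=1
tell(-1) @ H0 ⇒ log+=-1
emit(5) @ H1 ⇒ out+=5
H0 returns (0, (3, -1))
H1 returns [1, 5, (0, (3, -1))]
H2 returns [1, 5, (0, (3, -1))]
= [1, 5, (0, (3, -1))]

Answer: (3, -1)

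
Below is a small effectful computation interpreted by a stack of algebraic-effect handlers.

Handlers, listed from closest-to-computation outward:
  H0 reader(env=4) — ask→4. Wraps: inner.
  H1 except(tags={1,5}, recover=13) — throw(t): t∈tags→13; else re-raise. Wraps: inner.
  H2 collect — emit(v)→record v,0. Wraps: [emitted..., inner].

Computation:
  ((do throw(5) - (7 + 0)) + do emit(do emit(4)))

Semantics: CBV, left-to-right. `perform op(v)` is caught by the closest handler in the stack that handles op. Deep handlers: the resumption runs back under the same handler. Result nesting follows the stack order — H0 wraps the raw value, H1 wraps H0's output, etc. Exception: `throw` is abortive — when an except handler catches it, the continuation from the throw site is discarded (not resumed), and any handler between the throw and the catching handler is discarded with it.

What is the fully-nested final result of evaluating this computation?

Working:
throw(5) @ H1 caught ⇒ 13
H2 returns [13]
= [13]

Answer: [13]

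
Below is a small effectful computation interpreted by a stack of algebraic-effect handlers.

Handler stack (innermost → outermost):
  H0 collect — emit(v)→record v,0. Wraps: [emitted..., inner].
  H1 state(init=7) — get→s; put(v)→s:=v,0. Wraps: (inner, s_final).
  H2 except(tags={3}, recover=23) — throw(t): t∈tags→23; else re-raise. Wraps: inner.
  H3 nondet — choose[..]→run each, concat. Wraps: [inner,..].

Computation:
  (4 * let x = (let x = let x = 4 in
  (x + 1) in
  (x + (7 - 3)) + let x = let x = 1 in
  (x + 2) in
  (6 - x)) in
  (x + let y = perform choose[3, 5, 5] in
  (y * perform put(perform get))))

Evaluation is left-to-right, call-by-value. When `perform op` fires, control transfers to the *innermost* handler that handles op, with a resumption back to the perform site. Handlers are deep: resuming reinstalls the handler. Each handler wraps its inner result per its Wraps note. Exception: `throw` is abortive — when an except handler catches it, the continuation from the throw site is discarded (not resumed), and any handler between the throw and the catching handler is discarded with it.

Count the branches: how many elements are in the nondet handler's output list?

Answer: 3

Evaluation trace:
choose[3, 5, 5] @ H3
  branch[0] choose=3:
    get @ H1 ⇒ 7
    put(7) @ H1 ⇒ s:=7
    H0 returns [48]
    H1 returns ([48], 7)
    H2 returns ([48], 7)
    H3 returns [([48], 7)]
  branch[1] choose=5:
    get @ H1 ⇒ 7
    put(7) @ H1 ⇒ s:=7
    H0 returns [48]
    H1 returns ([48], 7)
    H2 returns ([48], 7)
    H3 returns [([48], 7)]
  branch[2] choose=5:
    get @ H1 ⇒ 7
    put(7) @ H1 ⇒ s:=7
    H0 returns [48]
    H1 returns ([48], 7)
    H2 returns ([48], 7)
    H3 returns [([48], 7)]
= [([48], 7), ([48], 7), ([48], 7)]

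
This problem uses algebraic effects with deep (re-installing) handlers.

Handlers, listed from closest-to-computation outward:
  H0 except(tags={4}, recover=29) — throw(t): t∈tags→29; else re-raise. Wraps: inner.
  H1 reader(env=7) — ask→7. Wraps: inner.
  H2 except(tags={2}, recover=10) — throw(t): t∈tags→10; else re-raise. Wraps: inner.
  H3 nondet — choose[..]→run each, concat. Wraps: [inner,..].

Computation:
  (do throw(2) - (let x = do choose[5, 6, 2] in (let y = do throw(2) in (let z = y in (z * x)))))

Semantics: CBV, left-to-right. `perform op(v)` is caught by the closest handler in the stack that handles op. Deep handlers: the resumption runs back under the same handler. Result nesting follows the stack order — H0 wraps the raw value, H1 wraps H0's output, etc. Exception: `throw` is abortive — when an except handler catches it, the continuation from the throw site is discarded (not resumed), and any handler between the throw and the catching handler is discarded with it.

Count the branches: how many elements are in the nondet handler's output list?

Evaluation trace:
throw(2) @ H0 re-raised
throw(2) @ H2 caught ⇒ 10
H3 returns [10]
= [10]

Answer: 1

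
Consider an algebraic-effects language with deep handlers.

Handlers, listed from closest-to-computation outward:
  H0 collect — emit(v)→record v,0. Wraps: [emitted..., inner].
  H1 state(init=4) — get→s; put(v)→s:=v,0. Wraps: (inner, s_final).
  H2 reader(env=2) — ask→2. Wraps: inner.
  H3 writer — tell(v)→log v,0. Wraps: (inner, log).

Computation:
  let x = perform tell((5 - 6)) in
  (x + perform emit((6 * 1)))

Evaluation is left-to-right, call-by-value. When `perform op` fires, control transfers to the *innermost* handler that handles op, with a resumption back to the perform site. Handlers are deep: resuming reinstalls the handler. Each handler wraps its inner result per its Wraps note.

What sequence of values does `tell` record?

Answer: (-1)

Step-by-step:
tell(-1) @ H3 ⇒ log+=-1
emit(6) @ H0 ⇒ out+=6
H0 returns [6, 0]
H1 returns ([6, 0], 4)
H2 returns ([6, 0], 4)
H3 returns (([6, 0], 4), (-1))
= (([6, 0], 4), (-1))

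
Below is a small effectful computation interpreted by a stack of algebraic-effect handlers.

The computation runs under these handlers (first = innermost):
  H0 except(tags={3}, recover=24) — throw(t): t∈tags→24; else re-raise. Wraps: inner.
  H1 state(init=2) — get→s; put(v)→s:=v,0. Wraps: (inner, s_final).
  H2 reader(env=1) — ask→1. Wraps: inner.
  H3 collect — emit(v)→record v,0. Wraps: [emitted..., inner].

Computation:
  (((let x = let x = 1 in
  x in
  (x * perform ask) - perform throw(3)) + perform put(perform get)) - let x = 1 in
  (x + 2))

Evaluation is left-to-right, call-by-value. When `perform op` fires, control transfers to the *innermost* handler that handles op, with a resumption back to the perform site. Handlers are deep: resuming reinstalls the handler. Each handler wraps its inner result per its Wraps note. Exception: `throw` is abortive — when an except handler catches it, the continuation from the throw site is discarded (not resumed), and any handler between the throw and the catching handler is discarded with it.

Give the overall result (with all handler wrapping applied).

Step-by-step:
ask @ H2 ⇒ 1
throw(3) @ H0 caught ⇒ 24
H1 returns (24, 2)
H2 returns (24, 2)
H3 returns [(24, 2)]
= [(24, 2)]

Answer: [(24, 2)]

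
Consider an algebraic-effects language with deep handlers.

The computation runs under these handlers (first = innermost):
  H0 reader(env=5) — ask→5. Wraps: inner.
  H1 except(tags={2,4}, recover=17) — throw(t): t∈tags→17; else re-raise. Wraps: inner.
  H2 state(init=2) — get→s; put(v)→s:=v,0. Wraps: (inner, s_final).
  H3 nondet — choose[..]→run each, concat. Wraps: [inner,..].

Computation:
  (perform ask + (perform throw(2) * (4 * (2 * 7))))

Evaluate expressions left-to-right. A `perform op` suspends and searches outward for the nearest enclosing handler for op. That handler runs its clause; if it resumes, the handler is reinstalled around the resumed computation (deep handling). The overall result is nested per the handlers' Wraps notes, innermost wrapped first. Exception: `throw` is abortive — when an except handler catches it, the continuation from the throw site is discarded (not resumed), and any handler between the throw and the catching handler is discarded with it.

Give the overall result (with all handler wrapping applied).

Evaluation trace:
ask @ H0 ⇒ 5
throw(2) @ H1 caught ⇒ 17
H2 returns (17, 2)
H3 returns [(17, 2)]
= [(17, 2)]

Answer: [(17, 2)]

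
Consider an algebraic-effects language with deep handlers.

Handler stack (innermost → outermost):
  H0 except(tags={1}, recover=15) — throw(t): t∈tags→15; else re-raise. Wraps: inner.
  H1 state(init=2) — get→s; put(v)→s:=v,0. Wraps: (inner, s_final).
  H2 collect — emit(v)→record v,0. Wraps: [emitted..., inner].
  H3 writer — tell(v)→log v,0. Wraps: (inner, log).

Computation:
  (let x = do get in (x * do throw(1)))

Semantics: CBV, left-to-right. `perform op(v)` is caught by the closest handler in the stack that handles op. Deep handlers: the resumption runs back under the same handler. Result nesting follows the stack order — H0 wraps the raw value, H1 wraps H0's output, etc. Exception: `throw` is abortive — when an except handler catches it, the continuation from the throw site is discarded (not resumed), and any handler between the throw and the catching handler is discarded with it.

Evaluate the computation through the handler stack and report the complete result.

Answer: ([(15, 2)], ())

Working:
get @ H1 ⇒ 2
throw(1) @ H0 caught ⇒ 15
H1 returns (15, 2)
H2 returns [(15, 2)]
H3 returns ([(15, 2)], ())
= ([(15, 2)], ())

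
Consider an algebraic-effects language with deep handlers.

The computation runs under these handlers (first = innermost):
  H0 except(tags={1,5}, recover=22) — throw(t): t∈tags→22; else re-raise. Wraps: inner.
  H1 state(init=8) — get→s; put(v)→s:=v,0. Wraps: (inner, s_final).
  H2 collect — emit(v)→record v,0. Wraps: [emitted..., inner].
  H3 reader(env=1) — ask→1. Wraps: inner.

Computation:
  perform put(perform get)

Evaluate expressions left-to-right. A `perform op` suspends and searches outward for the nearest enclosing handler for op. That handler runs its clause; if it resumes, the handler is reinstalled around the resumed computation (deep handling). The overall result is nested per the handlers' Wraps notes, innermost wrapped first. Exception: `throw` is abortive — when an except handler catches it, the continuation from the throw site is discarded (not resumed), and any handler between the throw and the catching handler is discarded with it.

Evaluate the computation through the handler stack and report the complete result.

Evaluation trace:
get @ H1 ⇒ 8
put(8) @ H1 ⇒ s:=8
H0 returns 0
H1 returns (0, 8)
H2 returns [(0, 8)]
H3 returns [(0, 8)]
= [(0, 8)]

Answer: [(0, 8)]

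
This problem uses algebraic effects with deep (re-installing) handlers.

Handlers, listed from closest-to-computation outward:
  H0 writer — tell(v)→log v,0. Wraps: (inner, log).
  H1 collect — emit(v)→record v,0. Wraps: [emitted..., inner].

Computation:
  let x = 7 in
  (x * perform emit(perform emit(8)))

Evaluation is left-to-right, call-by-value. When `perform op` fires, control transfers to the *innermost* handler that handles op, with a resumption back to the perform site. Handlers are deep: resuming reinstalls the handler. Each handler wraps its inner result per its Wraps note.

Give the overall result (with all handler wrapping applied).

Answer: [8, 0, (0, ())]

Evaluation trace:
emit(8) @ H1 ⇒ out+=8
emit(0) @ H1 ⇒ out+=0
H0 returns (0, ())
H1 returns [8, 0, (0, ())]
= [8, 0, (0, ())]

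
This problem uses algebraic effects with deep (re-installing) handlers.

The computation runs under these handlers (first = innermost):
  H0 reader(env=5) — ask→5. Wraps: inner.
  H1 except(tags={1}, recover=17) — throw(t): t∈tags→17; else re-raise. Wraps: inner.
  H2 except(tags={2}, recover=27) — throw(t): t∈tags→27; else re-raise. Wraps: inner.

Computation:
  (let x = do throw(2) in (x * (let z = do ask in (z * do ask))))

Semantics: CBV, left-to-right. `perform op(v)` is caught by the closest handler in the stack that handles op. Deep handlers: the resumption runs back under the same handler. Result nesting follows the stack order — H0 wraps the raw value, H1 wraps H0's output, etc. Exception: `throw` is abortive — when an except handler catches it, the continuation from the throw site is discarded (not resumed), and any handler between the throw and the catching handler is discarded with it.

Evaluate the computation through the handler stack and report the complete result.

Working:
throw(2) @ H1 re-raised
throw(2) @ H2 caught ⇒ 27
= 27

Answer: 27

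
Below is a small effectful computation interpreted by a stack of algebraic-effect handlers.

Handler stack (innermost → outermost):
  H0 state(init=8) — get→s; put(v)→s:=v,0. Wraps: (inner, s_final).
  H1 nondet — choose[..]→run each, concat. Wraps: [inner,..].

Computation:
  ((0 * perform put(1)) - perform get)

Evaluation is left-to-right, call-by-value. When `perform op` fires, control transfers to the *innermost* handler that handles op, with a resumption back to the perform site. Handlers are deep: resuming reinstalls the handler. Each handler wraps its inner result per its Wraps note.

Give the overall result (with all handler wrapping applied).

Step-by-step:
put(1) @ H0 ⇒ s:=1
get @ H0 ⇒ 1
H0 returns (-1, 1)
H1 returns [(-1, 1)]
= [(-1, 1)]

Answer: [(-1, 1)]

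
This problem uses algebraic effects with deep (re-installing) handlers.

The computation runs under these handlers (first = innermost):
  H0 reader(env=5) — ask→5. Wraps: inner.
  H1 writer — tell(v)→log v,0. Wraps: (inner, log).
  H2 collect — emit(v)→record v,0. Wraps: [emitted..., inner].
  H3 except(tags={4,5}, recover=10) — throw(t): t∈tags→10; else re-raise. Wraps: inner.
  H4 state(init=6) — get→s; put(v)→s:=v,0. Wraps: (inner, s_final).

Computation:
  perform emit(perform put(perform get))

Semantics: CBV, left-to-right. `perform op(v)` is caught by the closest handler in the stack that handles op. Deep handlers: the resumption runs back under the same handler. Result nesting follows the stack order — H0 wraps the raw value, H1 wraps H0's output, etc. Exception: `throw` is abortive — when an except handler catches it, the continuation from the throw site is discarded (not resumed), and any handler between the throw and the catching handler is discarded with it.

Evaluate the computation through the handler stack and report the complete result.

Answer: ([0, (0, ())], 6)

Evaluation trace:
get @ H4 ⇒ 6
put(6) @ H4 ⇒ s:=6
emit(0) @ H2 ⇒ out+=0
H0 returns 0
H1 returns (0, ())
H2 returns [0, (0, ())]
H3 returns [0, (0, ())]
H4 returns ([0, (0, ())], 6)
= ([0, (0, ())], 6)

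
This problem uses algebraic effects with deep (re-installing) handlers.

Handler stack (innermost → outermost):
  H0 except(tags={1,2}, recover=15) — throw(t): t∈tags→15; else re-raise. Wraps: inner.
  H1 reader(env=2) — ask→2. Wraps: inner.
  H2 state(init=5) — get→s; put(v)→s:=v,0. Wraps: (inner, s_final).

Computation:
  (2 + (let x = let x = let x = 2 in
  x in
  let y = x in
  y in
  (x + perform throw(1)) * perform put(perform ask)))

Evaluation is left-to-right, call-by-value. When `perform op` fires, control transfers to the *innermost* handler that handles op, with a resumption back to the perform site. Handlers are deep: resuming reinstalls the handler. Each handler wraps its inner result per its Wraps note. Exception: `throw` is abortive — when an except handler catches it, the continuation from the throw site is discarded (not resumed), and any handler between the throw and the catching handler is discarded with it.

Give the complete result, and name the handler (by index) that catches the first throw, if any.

Evaluation trace:
throw(1) @ H0 caught ⇒ 15
H1 returns 15
H2 returns (15, 5)
= (15, 5)

Answer: (15, 5) ; first throw caught by: H0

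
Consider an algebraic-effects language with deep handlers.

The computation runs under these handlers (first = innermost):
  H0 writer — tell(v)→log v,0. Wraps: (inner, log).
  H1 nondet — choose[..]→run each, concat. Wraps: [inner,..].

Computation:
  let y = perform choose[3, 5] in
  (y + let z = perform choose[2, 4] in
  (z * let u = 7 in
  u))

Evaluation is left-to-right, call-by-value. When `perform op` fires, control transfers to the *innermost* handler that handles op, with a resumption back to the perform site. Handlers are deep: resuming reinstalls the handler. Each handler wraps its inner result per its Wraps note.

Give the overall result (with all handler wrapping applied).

Answer: [(17, ()), (31, ()), (19, ()), (33, ())]

Working:
choose[3, 5] @ H1
  branch[0] choose=3:
    choose[2, 4] @ H1
      branch[0] choose=2:
        H0 returns (17, ())
        H1 returns [(17, ())]
      branch[1] choose=4:
        H0 returns (31, ())
        H1 returns [(31, ())]
  branch[1] choose=5:
    choose[2, 4] @ H1
      branch[0] choose=2:
        H0 returns (19, ())
        H1 returns [(19, ())]
      branch[1] choose=4:
        H0 returns (33, ())
        H1 returns [(33, ())]
= [(17, ()), (31, ()), (19, ()), (33, ())]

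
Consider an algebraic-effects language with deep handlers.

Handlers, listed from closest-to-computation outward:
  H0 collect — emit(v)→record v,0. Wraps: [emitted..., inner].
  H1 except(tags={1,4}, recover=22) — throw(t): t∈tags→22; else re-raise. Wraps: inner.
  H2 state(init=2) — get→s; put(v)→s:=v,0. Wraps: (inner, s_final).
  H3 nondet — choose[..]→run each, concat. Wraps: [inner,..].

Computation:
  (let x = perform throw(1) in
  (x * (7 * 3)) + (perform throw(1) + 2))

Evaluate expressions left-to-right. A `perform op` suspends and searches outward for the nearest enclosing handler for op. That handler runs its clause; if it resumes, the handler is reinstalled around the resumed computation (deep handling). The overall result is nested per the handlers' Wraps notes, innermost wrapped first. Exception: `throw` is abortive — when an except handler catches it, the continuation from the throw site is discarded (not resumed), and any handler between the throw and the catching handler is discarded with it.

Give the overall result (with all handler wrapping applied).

Evaluation trace:
throw(1) @ H1 caught ⇒ 22
H2 returns (22, 2)
H3 returns [(22, 2)]
= [(22, 2)]

Answer: [(22, 2)]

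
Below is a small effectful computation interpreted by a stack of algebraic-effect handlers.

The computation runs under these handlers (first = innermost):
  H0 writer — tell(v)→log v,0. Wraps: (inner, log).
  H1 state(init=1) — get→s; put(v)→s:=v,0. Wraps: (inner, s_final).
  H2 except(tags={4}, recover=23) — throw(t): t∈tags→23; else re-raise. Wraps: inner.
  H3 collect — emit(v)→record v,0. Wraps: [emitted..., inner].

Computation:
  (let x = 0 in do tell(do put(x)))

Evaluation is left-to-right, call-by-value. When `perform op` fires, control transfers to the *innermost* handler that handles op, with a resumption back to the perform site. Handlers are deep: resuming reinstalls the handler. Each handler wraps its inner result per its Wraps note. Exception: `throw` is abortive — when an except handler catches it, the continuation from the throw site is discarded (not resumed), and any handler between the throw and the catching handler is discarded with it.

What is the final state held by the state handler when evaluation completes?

Step-by-step:
put(0) @ H1 ⇒ s:=0
tell(0) @ H0 ⇒ log+=0
H0 returns (0, (0))
H1 returns ((0, (0)), 0)
H2 returns ((0, (0)), 0)
H3 returns [((0, (0)), 0)]
= [((0, (0)), 0)]

Answer: 0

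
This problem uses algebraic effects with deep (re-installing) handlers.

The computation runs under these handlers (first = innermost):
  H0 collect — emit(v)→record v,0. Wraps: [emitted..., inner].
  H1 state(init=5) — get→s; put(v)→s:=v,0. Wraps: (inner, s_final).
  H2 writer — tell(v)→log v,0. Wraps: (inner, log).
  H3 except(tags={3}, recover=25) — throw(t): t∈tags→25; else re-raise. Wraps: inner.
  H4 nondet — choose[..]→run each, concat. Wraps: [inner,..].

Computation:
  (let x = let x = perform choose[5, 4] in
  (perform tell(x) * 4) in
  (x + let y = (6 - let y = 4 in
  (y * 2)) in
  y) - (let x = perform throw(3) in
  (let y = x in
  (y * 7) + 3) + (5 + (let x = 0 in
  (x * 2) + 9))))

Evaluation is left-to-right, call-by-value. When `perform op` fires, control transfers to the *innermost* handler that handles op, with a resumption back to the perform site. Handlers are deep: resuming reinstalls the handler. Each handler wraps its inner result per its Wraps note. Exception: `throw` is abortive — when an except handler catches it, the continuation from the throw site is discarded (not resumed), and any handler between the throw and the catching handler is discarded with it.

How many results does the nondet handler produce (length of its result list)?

Evaluation trace:
choose[5, 4] @ H4
  branch[0] choose=5:
    tell(5) @ H2 ⇒ log+=5
    throw(3) @ H3 caught ⇒ 25
    H4 returns [25]
  branch[1] choose=4:
    tell(4) @ H2 ⇒ log+=4
    throw(3) @ H3 caught ⇒ 25
    H4 returns [25]
= [25, 25]

Answer: 2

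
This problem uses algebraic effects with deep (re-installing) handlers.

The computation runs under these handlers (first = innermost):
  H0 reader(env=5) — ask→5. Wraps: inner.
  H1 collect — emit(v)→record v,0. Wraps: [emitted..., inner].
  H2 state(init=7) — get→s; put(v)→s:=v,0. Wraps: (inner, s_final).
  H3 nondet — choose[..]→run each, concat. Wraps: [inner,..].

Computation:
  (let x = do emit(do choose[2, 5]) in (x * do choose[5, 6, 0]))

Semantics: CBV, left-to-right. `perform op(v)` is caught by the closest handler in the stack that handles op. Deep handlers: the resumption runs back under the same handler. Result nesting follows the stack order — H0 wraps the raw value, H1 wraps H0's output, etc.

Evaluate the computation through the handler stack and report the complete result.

Answer: [([2, 0], 7), ([2, 0], 7), ([2, 0], 7), ([5, 0], 7), ([5, 0], 7), ([5, 0], 7)]

Working:
choose[2, 5] @ H3
  branch[0] choose=2:
    emit(2) @ H1 ⇒ out+=2
    choose[5, 6, 0] @ H3
      branch[0] choose=5:
        H0 returns 0
        H1 returns [2, 0]
        H2 returns ([2, 0], 7)
        H3 returns [([2, 0], 7)]
      branch[1] choose=6:
        H0 returns 0
        H1 returns [2, 0]
        H2 returns ([2, 0], 7)
        H3 returns [([2, 0], 7)]
      branch[2] choose=0:
        H0 returns 0
        H1 returns [2, 0]
        H2 returns ([2, 0], 7)
        H3 returns [([2, 0], 7)]
  branch[1] choose=5:
    emit(5) @ H1 ⇒ out+=5
    choose[5, 6, 0] @ H3
      branch[0] choose=5:
        H0 returns 0
        H1 returns [5, 0]
        H2 returns ([5, 0], 7)
        H3 returns [([5, 0], 7)]
      branch[1] choose=6:
        H0 returns 0
        H1 returns [5, 0]
        H2 returns ([5, 0], 7)
        H3 returns [([5, 0], 7)]
      branch[2] choose=0:
        H0 returns 0
        H1 returns [5, 0]
        H2 returns ([5, 0], 7)
        H3 returns [([5, 0], 7)]
= [([2, 0], 7), ([2, 0], 7), ([2, 0], 7), ([5, 0], 7), ([5, 0], 7), ([5, 0], 7)]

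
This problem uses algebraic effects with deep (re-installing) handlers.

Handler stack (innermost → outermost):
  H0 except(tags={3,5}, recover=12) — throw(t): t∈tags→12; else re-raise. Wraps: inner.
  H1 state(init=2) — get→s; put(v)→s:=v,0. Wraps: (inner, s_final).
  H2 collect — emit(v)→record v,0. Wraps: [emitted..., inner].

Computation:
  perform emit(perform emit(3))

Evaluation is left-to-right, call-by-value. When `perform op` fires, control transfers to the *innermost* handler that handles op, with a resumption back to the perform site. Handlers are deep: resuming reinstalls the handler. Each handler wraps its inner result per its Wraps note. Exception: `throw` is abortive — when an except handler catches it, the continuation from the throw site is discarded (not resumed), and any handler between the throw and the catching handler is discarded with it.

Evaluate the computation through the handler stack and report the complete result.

Answer: [3, 0, (0, 2)]

Step-by-step:
emit(3) @ H2 ⇒ out+=3
emit(0) @ H2 ⇒ out+=0
H0 returns 0
H1 returns (0, 2)
H2 returns [3, 0, (0, 2)]
= [3, 0, (0, 2)]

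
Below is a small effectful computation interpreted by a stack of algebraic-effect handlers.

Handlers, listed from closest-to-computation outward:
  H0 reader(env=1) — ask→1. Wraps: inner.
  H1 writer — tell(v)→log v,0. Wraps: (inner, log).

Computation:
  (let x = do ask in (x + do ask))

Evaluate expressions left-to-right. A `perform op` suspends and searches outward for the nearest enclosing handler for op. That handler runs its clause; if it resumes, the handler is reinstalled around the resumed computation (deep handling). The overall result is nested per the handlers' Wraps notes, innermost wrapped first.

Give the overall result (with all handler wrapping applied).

Answer: (2, ())

Working:
ask @ H0 ⇒ 1
ask @ H0 ⇒ 1
H0 returns 2
H1 returns (2, ())
= (2, ())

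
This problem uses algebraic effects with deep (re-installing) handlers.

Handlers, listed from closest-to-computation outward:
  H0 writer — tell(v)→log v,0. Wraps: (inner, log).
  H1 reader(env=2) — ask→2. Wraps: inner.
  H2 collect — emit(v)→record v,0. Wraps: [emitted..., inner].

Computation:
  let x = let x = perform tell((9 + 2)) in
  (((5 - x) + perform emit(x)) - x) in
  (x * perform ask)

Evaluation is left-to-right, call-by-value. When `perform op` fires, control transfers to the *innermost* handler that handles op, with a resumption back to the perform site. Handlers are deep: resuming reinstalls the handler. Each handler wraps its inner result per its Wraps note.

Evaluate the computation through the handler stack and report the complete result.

Evaluation trace:
tell(11) @ H0 ⇒ log+=11
emit(0) @ H2 ⇒ out+=0
ask @ H1 ⇒ 2
H0 returns (10, (11))
H1 returns (10, (11))
H2 returns [0, (10, (11))]
= [0, (10, (11))]

Answer: [0, (10, (11))]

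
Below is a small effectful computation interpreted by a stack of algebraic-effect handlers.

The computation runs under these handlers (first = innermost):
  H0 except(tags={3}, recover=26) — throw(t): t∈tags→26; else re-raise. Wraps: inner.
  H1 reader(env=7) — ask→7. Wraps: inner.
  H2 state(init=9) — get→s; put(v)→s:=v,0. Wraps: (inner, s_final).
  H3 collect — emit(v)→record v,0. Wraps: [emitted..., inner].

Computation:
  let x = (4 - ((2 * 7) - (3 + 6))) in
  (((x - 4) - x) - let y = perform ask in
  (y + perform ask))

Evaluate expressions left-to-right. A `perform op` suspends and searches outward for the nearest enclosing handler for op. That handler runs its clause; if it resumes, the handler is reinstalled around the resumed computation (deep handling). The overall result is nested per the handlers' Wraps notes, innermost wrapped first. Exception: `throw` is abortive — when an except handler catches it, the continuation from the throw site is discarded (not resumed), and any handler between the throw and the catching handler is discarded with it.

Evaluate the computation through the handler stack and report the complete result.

Answer: [(-18, 9)]

Step-by-step:
ask @ H1 ⇒ 7
ask @ H1 ⇒ 7
H0 returns -18
H1 returns -18
H2 returns (-18, 9)
H3 returns [(-18, 9)]
= [(-18, 9)]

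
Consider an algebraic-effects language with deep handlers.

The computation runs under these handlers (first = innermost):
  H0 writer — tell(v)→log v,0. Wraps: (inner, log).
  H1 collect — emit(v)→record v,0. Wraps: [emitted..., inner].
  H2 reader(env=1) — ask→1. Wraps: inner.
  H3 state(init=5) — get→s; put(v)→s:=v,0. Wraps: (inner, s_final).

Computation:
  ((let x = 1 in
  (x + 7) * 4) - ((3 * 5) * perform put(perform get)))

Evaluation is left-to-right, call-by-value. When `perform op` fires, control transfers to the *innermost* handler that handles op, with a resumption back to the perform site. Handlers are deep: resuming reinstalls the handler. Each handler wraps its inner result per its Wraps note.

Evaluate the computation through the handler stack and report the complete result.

Answer: ([(32, ())], 5)

Step-by-step:
get @ H3 ⇒ 5
put(5) @ H3 ⇒ s:=5
H0 returns (32, ())
H1 returns [(32, ())]
H2 returns [(32, ())]
H3 returns ([(32, ())], 5)
= ([(32, ())], 5)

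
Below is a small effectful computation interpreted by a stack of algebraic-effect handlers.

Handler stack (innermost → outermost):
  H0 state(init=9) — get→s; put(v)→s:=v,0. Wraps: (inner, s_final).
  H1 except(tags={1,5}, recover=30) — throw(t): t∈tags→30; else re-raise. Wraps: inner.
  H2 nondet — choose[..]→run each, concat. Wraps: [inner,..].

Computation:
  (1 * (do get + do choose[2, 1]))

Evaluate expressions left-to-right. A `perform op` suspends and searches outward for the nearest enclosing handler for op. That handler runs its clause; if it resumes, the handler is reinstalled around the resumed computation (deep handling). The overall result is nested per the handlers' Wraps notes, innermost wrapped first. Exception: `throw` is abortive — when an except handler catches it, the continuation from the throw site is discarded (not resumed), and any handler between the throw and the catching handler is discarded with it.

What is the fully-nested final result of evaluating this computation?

Step-by-step:
get @ H0 ⇒ 9
choose[2, 1] @ H2
  branch[0] choose=2:
    H0 returns (11, 9)
    H1 returns (11, 9)
    H2 returns [(11, 9)]
  branch[1] choose=1:
    H0 returns (10, 9)
    H1 returns (10, 9)
    H2 returns [(10, 9)]
= [(11, 9), (10, 9)]

Answer: [(11, 9), (10, 9)]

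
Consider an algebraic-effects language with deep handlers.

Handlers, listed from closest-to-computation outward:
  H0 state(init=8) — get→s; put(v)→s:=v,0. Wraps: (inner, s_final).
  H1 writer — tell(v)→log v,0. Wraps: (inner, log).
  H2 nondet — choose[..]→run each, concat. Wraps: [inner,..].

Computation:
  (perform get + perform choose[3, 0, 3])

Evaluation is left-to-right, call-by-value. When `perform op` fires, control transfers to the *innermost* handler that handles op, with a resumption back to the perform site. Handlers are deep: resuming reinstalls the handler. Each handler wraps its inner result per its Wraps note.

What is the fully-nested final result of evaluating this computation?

Answer: [((11, 8), ()), ((8, 8), ()), ((11, 8), ())]

Working:
get @ H0 ⇒ 8
choose[3, 0, 3] @ H2
  branch[0] choose=3:
    H0 returns (11, 8)
    H1 returns ((11, 8), ())
    H2 returns [((11, 8), ())]
  branch[1] choose=0:
    H0 returns (8, 8)
    H1 returns ((8, 8), ())
    H2 returns [((8, 8), ())]
  branch[2] choose=3:
    H0 returns (11, 8)
    H1 returns ((11, 8), ())
    H2 returns [((11, 8), ())]
= [((11, 8), ()), ((8, 8), ()), ((11, 8), ())]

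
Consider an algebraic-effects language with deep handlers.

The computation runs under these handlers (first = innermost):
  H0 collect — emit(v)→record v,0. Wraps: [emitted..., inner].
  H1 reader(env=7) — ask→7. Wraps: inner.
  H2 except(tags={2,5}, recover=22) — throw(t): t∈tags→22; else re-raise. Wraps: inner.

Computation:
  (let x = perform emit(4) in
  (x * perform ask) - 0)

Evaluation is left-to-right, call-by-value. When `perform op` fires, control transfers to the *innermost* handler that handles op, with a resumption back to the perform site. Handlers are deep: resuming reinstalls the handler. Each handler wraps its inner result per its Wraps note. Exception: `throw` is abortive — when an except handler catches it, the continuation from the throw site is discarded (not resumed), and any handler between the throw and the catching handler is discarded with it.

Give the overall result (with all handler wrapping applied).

Answer: [4, 0]

Step-by-step:
emit(4) @ H0 ⇒ out+=4
ask @ H1 ⇒ 7
H0 returns [4, 0]
H1 returns [4, 0]
H2 returns [4, 0]
= [4, 0]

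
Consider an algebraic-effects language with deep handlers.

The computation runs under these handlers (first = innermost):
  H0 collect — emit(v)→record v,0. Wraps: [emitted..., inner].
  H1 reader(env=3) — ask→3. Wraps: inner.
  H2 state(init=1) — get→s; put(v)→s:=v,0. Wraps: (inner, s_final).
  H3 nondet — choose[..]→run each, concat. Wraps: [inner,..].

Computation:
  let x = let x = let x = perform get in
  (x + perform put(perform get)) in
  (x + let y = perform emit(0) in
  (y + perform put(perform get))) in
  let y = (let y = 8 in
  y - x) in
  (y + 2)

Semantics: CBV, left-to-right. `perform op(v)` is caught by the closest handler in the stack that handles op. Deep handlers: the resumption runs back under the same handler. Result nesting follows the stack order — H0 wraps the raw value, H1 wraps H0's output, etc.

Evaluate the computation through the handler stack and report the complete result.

Answer: [([0, 9], 1)]

Working:
get @ H2 ⇒ 1
get @ H2 ⇒ 1
put(1) @ H2 ⇒ s:=1
emit(0) @ H0 ⇒ out+=0
get @ H2 ⇒ 1
put(1) @ H2 ⇒ s:=1
H0 returns [0, 9]
H1 returns [0, 9]
H2 returns ([0, 9], 1)
H3 returns [([0, 9], 1)]
= [([0, 9], 1)]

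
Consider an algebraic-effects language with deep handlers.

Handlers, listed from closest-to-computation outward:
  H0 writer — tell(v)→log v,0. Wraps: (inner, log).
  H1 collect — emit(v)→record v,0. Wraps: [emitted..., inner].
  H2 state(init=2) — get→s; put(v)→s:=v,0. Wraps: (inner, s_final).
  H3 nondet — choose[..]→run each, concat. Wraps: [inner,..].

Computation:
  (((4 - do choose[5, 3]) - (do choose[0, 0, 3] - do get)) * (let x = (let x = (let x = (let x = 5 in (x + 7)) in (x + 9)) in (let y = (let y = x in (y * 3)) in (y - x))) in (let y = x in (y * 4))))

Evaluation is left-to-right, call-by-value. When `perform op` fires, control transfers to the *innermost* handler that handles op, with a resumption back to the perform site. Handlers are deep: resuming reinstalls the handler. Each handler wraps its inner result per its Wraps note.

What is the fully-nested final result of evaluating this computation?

Evaluation trace:
choose[5, 3] @ H3
  branch[0] choose=5:
    choose[0, 0, 3] @ H3
      branch[0] choose=0:
        get @ H2 ⇒ 2
        H0 returns (168, ())
        H1 returns [(168, ())]
        H2 returns ([(168, ())], 2)
        H3 returns [([(168, ())], 2)]
      branch[1] choose=0:
        get @ H2 ⇒ 2
        H0 returns (168, ())
        H1 returns [(168, ())]
        H2 returns ([(168, ())], 2)
        H3 returns [([(168, ())], 2)]
      branch[2] choose=3:
        get @ H2 ⇒ 2
        H0 returns (-336, ())
        H1 returns [(-336, ())]
        H2 returns ([(-336, ())], 2)
        H3 returns [([(-336, ())], 2)]
  branch[1] choose=3:
    choose[0, 0, 3] @ H3
      branch[0] choose=0:
        get @ H2 ⇒ 2
        H0 returns (504, ())
        H1 returns [(504, ())]
        H2 returns ([(504, ())], 2)
        H3 returns [([(504, ())], 2)]
      branch[1] choose=0:
        get @ H2 ⇒ 2
        H0 returns (504, ())
        H1 returns [(504, ())]
        H2 returns ([(504, ())], 2)
        H3 returns [([(504, ())], 2)]
      branch[2] choose=3:
        get @ H2 ⇒ 2
        H0 returns (0, ())
        H1 returns [(0, ())]
        H2 returns ([(0, ())], 2)
        H3 returns [([(0, ())], 2)]
= [([(168, ())], 2), ([(168, ())], 2), ([(-336, ())], 2), ([(504, ())], 2), ([(504, ())], 2), ([(0, ())], 2)]

Answer: [([(168, ())], 2), ([(168, ())], 2), ([(-336, ())], 2), ([(504, ())], 2), ([(504, ())], 2), ([(0, ())], 2)]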